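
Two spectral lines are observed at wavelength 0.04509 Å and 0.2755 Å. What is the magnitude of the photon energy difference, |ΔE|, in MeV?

Using E = hc/λ: E₁ = 4.4055·10^-14 J, E₂ = 7.2103·10^-15 J.
|ΔE| = |4.4055·10^-14 − 7.2103·10^-15| = 3.68·10^-14 J = 0.230 MeV.

0.230 MeV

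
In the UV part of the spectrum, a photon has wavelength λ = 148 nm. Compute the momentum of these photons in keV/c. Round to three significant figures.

Convert to SI: λ = 148 nm = 1.48e-7 m.
Apply p = h/λ: p = 4.477e-27 kg·m/s.
Converting to keV/c: p = 0.008377 keV/c ≈ 8.38e-3 keV/c.

8.38e-3 keV/c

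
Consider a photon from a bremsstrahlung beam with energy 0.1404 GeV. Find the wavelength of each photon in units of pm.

In SI units: E = 0.1404 GeV = 2.2495 × 10^-11 J.
For a photon λ = hc/E, so λ = 8.831 × 10^-15 m.
Converting to pm: λ = 0.008831 pm ≈ 8.83 × 10^-3 pm.

8.83 × 10^-3 pm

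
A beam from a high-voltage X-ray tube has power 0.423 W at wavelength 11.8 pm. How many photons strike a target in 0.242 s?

Total energy: E_total = P·t = 0.423 × 0.242 = 0.1024 J.
Per-photon energy: E = 1.683·10^-14 J.
N = E_total / E_photon = 6.08·10^12.

6.08·10^12 photons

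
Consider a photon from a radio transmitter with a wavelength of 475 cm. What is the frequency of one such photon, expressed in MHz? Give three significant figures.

Use c = 2.99792458e8 m/s.
In SI units: λ = 475 cm = 4.75 m.
For a photon f = c/λ, so f = 6.311e7 Hz.
Converting to MHz: f = 63.11 MHz ≈ 63.1 MHz.

63.1 MHz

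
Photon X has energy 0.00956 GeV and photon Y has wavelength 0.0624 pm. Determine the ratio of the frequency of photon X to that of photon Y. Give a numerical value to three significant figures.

f_X = 2.312 × 10^21 Hz (from energy = 0.00956 GeV, via f = E/h).
f_Y = 4.804 × 10^21 Hz (from wavelength = 0.0624 pm, via f = c/λ).
Ratio = 2.312 × 10^21 / 4.804 × 10^21 = 0.481.

0.481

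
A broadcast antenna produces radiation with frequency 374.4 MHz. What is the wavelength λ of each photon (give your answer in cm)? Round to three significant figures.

(c = 2.99792458e8 m/s.)
First convert: f = 374.4 MHz = 3.744e8 Hz.
For a photon λ = c/f, so λ = 0.8007 m.
Converting to cm: λ = 80.07 cm ≈ 80.1 cm.

80.1 cm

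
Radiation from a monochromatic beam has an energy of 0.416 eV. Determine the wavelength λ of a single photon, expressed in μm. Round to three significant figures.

In SI units: E = 0.416 eV = 6.6651e-20 J.
The photon relation is λ = hc/E, giving λ = 2.980e-6 m.
Converting to μm: λ = 2.980 μm ≈ 2.98 μm.

2.98 μm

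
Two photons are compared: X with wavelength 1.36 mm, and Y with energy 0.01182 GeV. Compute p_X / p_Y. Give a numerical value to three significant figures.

7.71 × 10^-11

p_X = 4.872 × 10^-31 kg·m/s (from wavelength = 1.36 mm, via p = h/λ).
p_Y = 6.317 × 10^-21 kg·m/s (from energy = 0.01182 GeV, via p = E/c).
Ratio = 4.872 × 10^-31 / 6.317 × 10^-21 = 7.71 × 10^-11.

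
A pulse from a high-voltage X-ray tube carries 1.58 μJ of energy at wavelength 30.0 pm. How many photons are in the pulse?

Per-photon energy: E = 6.621·10^-15 J (from wavelength = 30.0 pm).
N = E_total / E_photon = 1.58·10^-6 J / 6.621·10^-15 J = 2.39·10^8.

2.39·10^8 photons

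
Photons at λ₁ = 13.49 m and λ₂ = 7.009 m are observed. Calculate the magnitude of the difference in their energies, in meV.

8.50 × 10^-5 meV

Using E = hc/λ: E₁ = 1.4725 × 10^-26 J, E₂ = 2.8341 × 10^-26 J.
|ΔE| = |1.4725 × 10^-26 − 2.8341 × 10^-26| = 1.36 × 10^-26 J = 8.50 × 10^-5 meV.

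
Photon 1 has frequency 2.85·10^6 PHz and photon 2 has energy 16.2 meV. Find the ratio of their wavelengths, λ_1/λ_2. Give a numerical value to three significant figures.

1.37·10^-9

λ_1 = 1.052·10^-13 m (from frequency = 2.85·10^6 PHz, via λ = c/f).
λ_2 = 7.653·10^-5 m (from energy = 16.2 meV, via λ = hc/E).
Ratio = 1.052·10^-13 / 7.653·10^-5 = 1.37·10^-9.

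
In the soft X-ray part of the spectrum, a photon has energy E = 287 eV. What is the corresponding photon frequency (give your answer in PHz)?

69.4 PHz

Use h = 6.62607015e-34 J·s, 1 eV = 1.602176634e-19 J.
In SI units: E = 287 eV = 4.5982e-17 J.
Since f = E/h for a photon, f = 6.940e16 Hz.
Converting to PHz: f = 69.40 PHz ≈ 69.4 PHz.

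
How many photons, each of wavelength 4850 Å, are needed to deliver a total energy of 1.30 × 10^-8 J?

Per-photon energy: E = 4.096 × 10^-19 J (from wavelength = 4850 Å).
N = E_total / E_photon = 1.30 × 10^-8 J / 4.096 × 10^-19 J = 3.17 × 10^10.

3.17 × 10^10 photons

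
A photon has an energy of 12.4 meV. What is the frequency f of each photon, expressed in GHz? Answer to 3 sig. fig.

3000 GHz

Take h = 6.62607015e-34 J·s, 1 eV = 1.602176634e-19 J.
Convert to SI: E = 12.4 meV = 1.9867e-21 J.
Apply f = E/h: f = 2.998e12 Hz.
Converting to GHz: f = 2998 GHz ≈ 3000 GHz.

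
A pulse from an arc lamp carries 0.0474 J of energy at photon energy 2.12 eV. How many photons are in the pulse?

1.40 × 10^17 photons

Per-photon energy: E = 3.397 × 10^-19 J (from energy = 2.12 eV).
N = E_total / E_photon = 0.0474 J / 3.397 × 10^-19 J = 1.40 × 10^17.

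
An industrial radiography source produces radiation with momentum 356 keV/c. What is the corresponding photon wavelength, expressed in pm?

In SI units: p = 356 keV/c = 1.9026·10^-22 kg·m/s.
Apply λ = h/p: λ = 3.483·10^-12 m.
Converting to pm: λ = 3.483 pm ≈ 3.48 pm.

3.48 pm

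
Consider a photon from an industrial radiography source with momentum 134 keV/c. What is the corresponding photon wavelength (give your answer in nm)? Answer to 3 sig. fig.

9.25e-3 nm

First convert: p = 134 keV/c = 7.1613e-23 kg·m/s.
Apply λ = h/p: λ = 9.253e-12 m.
Converting to nm: λ = 0.009253 nm ≈ 9.25e-3 nm.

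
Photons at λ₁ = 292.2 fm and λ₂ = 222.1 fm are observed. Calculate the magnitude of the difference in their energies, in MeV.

1.34 MeV

Using E = hc/λ: E₁ = 6.7982e-13 J, E₂ = 8.9439e-13 J.
|ΔE| = |6.7982e-13 − 8.9439e-13| = 2.15e-13 J = 1.34 MeV.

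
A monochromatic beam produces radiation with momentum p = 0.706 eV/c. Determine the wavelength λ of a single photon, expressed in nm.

1760 nm

(h = 6.62607015e-34 J·s, c = 2.99792458e8 m/s, 1 eV = 1.602176634e-19 J.)
Convert to SI: p = 0.706 eV/c = 3.7731e-28 kg·m/s.
Apply λ = h/p: λ = 1.756e-6 m.
Converting to nm: λ = 1756 nm ≈ 1760 nm.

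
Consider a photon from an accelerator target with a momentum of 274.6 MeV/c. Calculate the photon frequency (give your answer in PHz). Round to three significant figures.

6.64 × 10^7 PHz

Use h = 6.62607015 × 10^-34 J·s, c = 2.99792458 × 10^8 m/s, 1 eV = 1.602176634 × 10^-19 J.
Convert to SI: p = 274.6 MeV/c = 1.4675 × 10^-19 kg·m/s.
Apply f = pc/h: f = 6.640 × 10^22 Hz.
Converting to PHz: f = 6.640 × 10^7 PHz ≈ 6.64 × 10^7 PHz.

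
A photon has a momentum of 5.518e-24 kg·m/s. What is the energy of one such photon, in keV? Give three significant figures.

10.3 keV

The photon relation is E = pc, giving E = 1.654e-15 J.
Converting to keV: E = 10.33 keV ≈ 10.3 keV.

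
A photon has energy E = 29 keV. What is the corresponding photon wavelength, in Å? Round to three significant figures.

Use h = 6.62607015 × 10^-34 J·s, c = 2.99792458 × 10^8 m/s, 1 eV = 1.602176634 × 10^-19 J.
First convert: E = 29 keV = 4.6463 × 10^-15 J.
The photon relation is λ = hc/E, giving λ = 4.275 × 10^-11 m.
Converting to Å: λ = 0.4275 Å ≈ 0.428 Å.

0.428 Å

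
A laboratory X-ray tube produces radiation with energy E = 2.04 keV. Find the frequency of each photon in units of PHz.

Take h = 6.62607015·10^-34 J·s, 1 eV = 1.602176634·10^-19 J.
Convert to SI: E = 2.04 keV = 3.2684·10^-16 J.
Since f = E/h for a photon, f = 4.933·10^17 Hz.
Converting to PHz: f = 493.3 PHz ≈ 493 PHz.

493 PHz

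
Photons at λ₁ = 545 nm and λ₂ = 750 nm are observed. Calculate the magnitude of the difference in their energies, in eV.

0.622 eV

Using E = hc/λ: E₁ = 3.645e-19 J, E₂ = 2.649e-19 J.
|ΔE| = |3.645e-19 − 2.649e-19| = 9.96e-20 J = 0.622 eV.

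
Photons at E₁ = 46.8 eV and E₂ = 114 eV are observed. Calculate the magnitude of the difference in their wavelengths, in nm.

Using λ = hc/E: λ₁ = 2.649e-8 m, λ₂ = 1.088e-8 m.
|Δλ| = |2.649e-8 − 1.088e-8| = 1.56e-8 m = 15.6 nm.

15.6 nm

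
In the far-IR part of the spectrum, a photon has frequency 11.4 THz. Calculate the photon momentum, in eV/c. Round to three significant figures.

0.0471 eV/c

Use h = 6.62607015e-34 J·s, c = 2.99792458e8 m/s, 1 eV = 1.602176634e-19 J.
In SI units: f = 11.4 THz = 1.14e13 Hz.
The photon relation is p = hf/c, giving p = 2.520e-29 kg·m/s.
Converting to eV/c: p = 0.04715 eV/c ≈ 0.0471 eV/c.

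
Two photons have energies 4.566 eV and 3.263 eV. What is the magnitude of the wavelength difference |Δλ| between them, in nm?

108 nm

Using λ = hc/E: λ₁ = 2.7154e-7 m, λ₂ = 3.7997e-7 m.
|Δλ| = |2.7154e-7 − 3.7997e-7| = 1.08e-7 m = 108 nm.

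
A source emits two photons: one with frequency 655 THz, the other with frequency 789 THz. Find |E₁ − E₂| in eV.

Using E = hf: E₁ = 4.340e-19 J, E₂ = 5.228e-19 J.
|ΔE| = |4.340e-19 − 5.228e-19| = 8.88e-20 J = 0.554 eV.

0.554 eV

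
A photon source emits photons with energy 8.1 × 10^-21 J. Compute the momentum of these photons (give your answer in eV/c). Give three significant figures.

0.0506 eV/c

(c = 2.99792458 × 10^8 m/s, 1 eV = 1.602176634 × 10^-19 J.)
Apply p = E/c: p = 2.702 × 10^-29 kg·m/s.
Converting to eV/c: p = 0.05056 eV/c ≈ 0.0506 eV/c.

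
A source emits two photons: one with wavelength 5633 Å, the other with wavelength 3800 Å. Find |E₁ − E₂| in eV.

Using E = hc/λ: E₁ = 3.5264e-19 J, E₂ = 5.2275e-19 J.
|ΔE| = |3.5264e-19 − 5.2275e-19| = 1.70e-19 J = 1.06 eV.

1.06 eV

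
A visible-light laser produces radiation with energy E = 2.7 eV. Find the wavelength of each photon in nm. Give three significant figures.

459 nm

In SI units: E = 2.7 eV = 4.3259·10^-19 J.
Apply λ = hc/E: λ = 4.592·10^-7 m.
Converting to nm: λ = 459.2 nm ≈ 459 nm.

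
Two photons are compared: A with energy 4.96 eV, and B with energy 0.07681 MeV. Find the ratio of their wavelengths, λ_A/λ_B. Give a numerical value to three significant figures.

1.55e4

λ_A = 2.500e-7 m (from energy = 4.96 eV, via λ = hc/E).
λ_B = 1.614e-11 m (from energy = 0.07681 MeV, via λ = hc/E).
Ratio = 2.500e-7 / 1.614e-11 = 1.55e4.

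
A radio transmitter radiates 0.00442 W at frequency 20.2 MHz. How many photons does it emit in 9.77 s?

3.23 × 10^24 photons

Total energy: E_total = P·t = 0.00442 × 9.77 = 0.04318 J.
Per-photon energy: E = 1.338 × 10^-26 J.
N = E_total / E_photon = 3.23 × 10^24.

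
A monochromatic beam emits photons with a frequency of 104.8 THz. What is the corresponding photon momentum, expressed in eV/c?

0.433 eV/c

In SI units: f = 104.8 THz = 1.048 × 10^14 Hz.
The photon relation is p = hf/c, giving p = 2.316 × 10^-28 kg·m/s.
Converting to eV/c: p = 0.4334 eV/c ≈ 0.433 eV/c.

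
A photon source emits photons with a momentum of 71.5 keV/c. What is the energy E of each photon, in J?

Take c = 2.99792458 × 10^8 m/s, 1 eV = 1.602176634 × 10^-19 J.
First convert: p = 71.5 keV/c = 3.8212 × 10^-23 kg·m/s.
Apply E = pc: E = 1.146 × 10^-14 J.
So E ≈ 1.15 × 10^-14 J.

1.15 × 10^-14 J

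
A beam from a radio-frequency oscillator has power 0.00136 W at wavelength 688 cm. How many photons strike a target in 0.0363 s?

Total energy: E_total = P·t = 0.00136 × 0.0363 = 4.937 × 10^-5 J.
Per-photon energy: E = 2.887 × 10^-26 J.
N = E_total / E_photon = 1.71 × 10^21.

1.71 × 10^21 photons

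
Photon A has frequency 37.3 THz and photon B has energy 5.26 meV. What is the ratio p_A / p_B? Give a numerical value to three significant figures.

29.3

p_A = 8.244e-29 kg·m/s (from frequency = 37.3 THz, via p = hf/c).
p_B = 2.811e-30 kg·m/s (from energy = 5.26 meV, via p = E/c).
Ratio = 8.244e-29 / 2.811e-30 = 29.3.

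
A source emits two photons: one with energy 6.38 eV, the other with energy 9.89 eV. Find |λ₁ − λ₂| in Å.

Using λ = hc/E: λ₁ = 1.943 × 10^-7 m, λ₂ = 1.254 × 10^-7 m.
|Δλ| = |1.943 × 10^-7 − 1.254 × 10^-7| = 6.90 × 10^-8 m = 690 Å.

690 Å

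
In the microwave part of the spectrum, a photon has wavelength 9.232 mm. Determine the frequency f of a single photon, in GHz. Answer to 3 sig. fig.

Use c = 2.99792458 × 10^8 m/s.
In SI units: λ = 9.232 mm = 0.009232 m.
The photon relation is f = c/λ, giving f = 3.247 × 10^10 Hz.
Converting to GHz: f = 32.47 GHz ≈ 32.5 GHz.

32.5 GHz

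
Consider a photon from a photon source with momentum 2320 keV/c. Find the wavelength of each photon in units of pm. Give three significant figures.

0.534 pm

Use h = 6.62607015e-34 J·s, c = 2.99792458e8 m/s, 1 eV = 1.602176634e-19 J.
In SI units: p = 2320 keV/c = 1.2399e-21 kg·m/s.
For a photon λ = h/p, so λ = 5.344e-13 m.
Converting to pm: λ = 0.5344 pm ≈ 0.534 pm.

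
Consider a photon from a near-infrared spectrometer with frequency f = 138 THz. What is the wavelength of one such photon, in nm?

2170 nm

(c = 2.99792458e8 m/s.)
Convert to SI: f = 138 THz = 1.38e14 Hz.
The photon relation is λ = c/f, giving λ = 2.172e-6 m.
Converting to nm: λ = 2172 nm ≈ 2170 nm.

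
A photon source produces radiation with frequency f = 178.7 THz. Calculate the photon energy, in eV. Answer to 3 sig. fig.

0.739 eV

Convert to SI: f = 178.7 THz = 1.787 × 10^14 Hz.
Since E = hf for a photon, E = 1.184 × 10^-19 J.
Converting to eV: E = 0.7390 eV ≈ 0.739 eV.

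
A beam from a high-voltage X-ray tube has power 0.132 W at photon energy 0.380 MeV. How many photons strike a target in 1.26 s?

2.73 × 10^12 photons

Total energy: E_total = P·t = 0.132 × 1.26 = 0.1663 J.
Per-photon energy: E = 6.088 × 10^-14 J.
N = E_total / E_photon = 2.73 × 10^12.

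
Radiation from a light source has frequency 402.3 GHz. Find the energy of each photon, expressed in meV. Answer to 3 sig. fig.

Take h = 6.62607015·10^-34 J·s, 1 eV = 1.602176634·10^-19 J.
First convert: f = 402.3 GHz = 4.023·10^11 Hz.
Since E = hf for a photon, E = 2.666·10^-22 J.
Converting to meV: E = 1.664 meV ≈ 1.66 meV.

1.66 meV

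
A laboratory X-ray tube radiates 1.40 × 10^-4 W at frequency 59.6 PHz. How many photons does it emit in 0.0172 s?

6.10 × 10^10 photons

Total energy: E_total = P·t = 1.40 × 10^-4 × 0.0172 = 2.408 × 10^-6 J.
Per-photon energy: E = 3.949 × 10^-17 J.
N = E_total / E_photon = 6.10 × 10^10.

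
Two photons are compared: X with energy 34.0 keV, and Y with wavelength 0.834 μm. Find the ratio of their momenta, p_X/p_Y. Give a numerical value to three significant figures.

2.29e4

p_X = 1.817e-23 kg·m/s (from energy = 34.0 keV, via p = E/c).
p_Y = 7.945e-28 kg·m/s (from wavelength = 0.834 μm, via p = h/λ).
Ratio = 1.817e-23 / 7.945e-28 = 2.29e4.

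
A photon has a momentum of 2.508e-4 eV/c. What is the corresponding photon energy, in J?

Convert to SI: p = 2.508e-4 eV/c = 1.3403e-31 kg·m/s.
The photon relation is E = pc, giving E = 4.018e-23 J.
So E ≈ 4.02e-23 J.

4.02e-23 J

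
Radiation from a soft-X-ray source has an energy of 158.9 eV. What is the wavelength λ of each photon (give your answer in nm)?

7.80 nm

First convert: E = 158.9 eV = 2.5459e-17 J.
For a photon λ = hc/E, so λ = 7.803e-9 m.
Converting to nm: λ = 7.803 nm ≈ 7.80 nm.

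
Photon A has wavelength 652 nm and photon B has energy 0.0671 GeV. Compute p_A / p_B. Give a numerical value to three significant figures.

2.83 × 10^-8

p_A = 1.016 × 10^-27 kg·m/s (from wavelength = 652 nm, via p = h/λ).
p_B = 3.586 × 10^-20 kg·m/s (from energy = 0.0671 GeV, via p = E/c).
Ratio = 1.016 × 10^-27 / 3.586 × 10^-20 = 2.83 × 10^-8.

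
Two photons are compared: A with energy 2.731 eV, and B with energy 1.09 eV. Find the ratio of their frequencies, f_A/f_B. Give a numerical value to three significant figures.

f_A = 6.604 × 10^14 Hz (from energy = 2.731 eV, via f = E/h).
f_B = 2.636 × 10^14 Hz (from energy = 1.09 eV, via f = E/h).
Ratio = 6.604 × 10^14 / 2.636 × 10^14 = 2.51.

2.51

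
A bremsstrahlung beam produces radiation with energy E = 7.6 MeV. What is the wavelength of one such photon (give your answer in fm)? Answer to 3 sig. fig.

163 fm

Take h = 6.62607015e-34 J·s, c = 2.99792458e8 m/s, 1 eV = 1.602176634e-19 J.
Convert to SI: E = 7.6 MeV = 1.2177e-12 J.
For a photon λ = hc/E, so λ = 1.631e-13 m.
Converting to fm: λ = 163.1 fm ≈ 163 fm.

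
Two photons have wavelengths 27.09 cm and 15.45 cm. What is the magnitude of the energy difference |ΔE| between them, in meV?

Using E = hc/λ: E₁ = 7.3328 × 10^-25 J, E₂ = 1.2857 × 10^-24 J.
|ΔE| = |7.3328 × 10^-25 − 1.2857 × 10^-24| = 5.52 × 10^-25 J = 3.45 × 10^-3 meV.

3.45 × 10^-3 meV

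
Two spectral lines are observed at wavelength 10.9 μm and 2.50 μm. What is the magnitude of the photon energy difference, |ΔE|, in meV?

Using E = hc/λ: E₁ = 1.822·10^-20 J, E₂ = 7.946·10^-20 J.
|ΔE| = |1.822·10^-20 − 7.946·10^-20| = 6.12·10^-20 J = 382 meV.

382 meV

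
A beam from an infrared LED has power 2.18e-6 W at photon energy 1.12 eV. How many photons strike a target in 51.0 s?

6.20e14 photons

Total energy: E_total = P·t = 2.18e-6 × 51.0 = 1.112e-4 J.
Per-photon energy: E = 1.794e-19 J.
N = E_total / E_photon = 6.20e14.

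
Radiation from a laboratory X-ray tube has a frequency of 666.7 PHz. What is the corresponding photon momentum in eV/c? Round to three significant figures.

2760 eV/c

(h = 6.62607015e-34 J·s, c = 2.99792458e8 m/s, 1 eV = 1.602176634e-19 J.)
In SI units: f = 666.7 PHz = 6.667e17 Hz.
The photon relation is p = hf/c, giving p = 1.474e-24 kg·m/s.
Converting to eV/c: p = 2757 eV/c ≈ 2760 eV/c.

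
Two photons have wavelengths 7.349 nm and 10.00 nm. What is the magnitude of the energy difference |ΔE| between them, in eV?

44.7 eV

Using E = hc/λ: E₁ = 2.7030·10^-17 J, E₂ = 1.9864·10^-17 J.
|ΔE| = |2.7030·10^-17 − 1.9864·10^-17| = 7.17·10^-18 J = 44.7 eV.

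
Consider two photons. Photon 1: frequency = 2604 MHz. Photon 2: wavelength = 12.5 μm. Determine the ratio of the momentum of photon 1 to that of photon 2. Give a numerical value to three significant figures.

p_1 = 5.755e-33 kg·m/s (from frequency = 2604 MHz, via p = hf/c).
p_2 = 5.301e-29 kg·m/s (from wavelength = 12.5 μm, via p = h/λ).
Ratio = 5.755e-33 / 5.301e-29 = 1.09e-4.

1.09e-4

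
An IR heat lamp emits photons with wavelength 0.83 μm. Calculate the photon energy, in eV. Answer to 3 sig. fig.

1.49 eV

In SI units: λ = 0.83 μm = 8.3 × 10^-7 m.
Since E = hc/λ for a photon, E = 2.393 × 10^-19 J.
Converting to eV: E = 1.494 eV ≈ 1.49 eV.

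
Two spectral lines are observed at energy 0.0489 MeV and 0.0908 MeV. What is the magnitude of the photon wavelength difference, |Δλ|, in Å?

0.117 Å

Using λ = hc/E: λ₁ = 2.535 × 10^-11 m, λ₂ = 1.365 × 10^-11 m.
|Δλ| = |2.535 × 10^-11 − 1.365 × 10^-11| = 1.17 × 10^-11 m = 0.117 Å.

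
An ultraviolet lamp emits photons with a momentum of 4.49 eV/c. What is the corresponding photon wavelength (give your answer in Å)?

2760 Å

Take h = 6.62607015e-34 J·s, c = 2.99792458e8 m/s, 1 eV = 1.602176634e-19 J.
Convert to SI: p = 4.49 eV/c = 2.3996e-27 kg·m/s.
Since λ = h/p for a photon, λ = 2.761e-7 m.
Converting to Å: λ = 2761 Å ≈ 2760 Å.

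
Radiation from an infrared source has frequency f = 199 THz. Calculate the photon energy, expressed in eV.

In SI units: f = 199 THz = 1.99e14 Hz.
Since E = hf for a photon, E = 1.319e-19 J.
Converting to eV: E = 0.8230 eV ≈ 0.823 eV.

0.823 eV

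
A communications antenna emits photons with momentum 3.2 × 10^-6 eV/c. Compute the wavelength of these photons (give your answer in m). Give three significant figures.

0.387 m

Use h = 6.62607015 × 10^-34 J·s, c = 2.99792458 × 10^8 m/s, 1 eV = 1.602176634 × 10^-19 J.
In SI units: p = 3.2 × 10^-6 eV/c = 1.7102 × 10^-33 kg·m/s.
For a photon λ = h/p, so λ = 0.3875 m.
So λ ≈ 0.387 m.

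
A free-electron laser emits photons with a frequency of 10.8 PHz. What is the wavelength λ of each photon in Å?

Take c = 2.99792458·10^8 m/s.
In SI units: f = 10.8 PHz = 1.08·10^16 Hz.
The photon relation is λ = c/f, giving λ = 2.776·10^-8 m.
Converting to Å: λ = 277.6 Å ≈ 278 Å.

278 Å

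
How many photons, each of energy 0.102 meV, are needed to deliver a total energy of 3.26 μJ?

1.99·10^17 photons

Per-photon energy: E = 1.634·10^-23 J (from energy = 0.102 meV).
N = E_total / E_photon = 3.26·10^-6 J / 1.634·10^-23 J = 1.99·10^17.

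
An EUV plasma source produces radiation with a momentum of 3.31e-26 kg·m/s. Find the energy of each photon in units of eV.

61.9 eV

Use c = 2.99792458e8 m/s, 1 eV = 1.602176634e-19 J.
The photon relation is E = pc, giving E = 9.923e-18 J.
Converting to eV: E = 61.94 eV ≈ 61.9 eV.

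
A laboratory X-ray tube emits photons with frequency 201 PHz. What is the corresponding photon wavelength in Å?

14.9 Å

Take c = 2.99792458e8 m/s.
First convert: f = 201 PHz = 2.01e17 Hz.
Apply λ = c/f: λ = 1.492e-9 m.
Converting to Å: λ = 14.92 Å ≈ 14.9 Å.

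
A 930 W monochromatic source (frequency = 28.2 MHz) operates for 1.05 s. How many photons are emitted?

Total energy: E_total = P·t = 930 × 1.05 = 976.5 J.
Per-photon energy: E = 1.869e-26 J.
N = E_total / E_photon = 5.23e28.

5.23e28 photons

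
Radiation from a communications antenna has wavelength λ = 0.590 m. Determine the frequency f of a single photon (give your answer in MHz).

The photon relation is f = c/λ, giving f = 5.081·10^8 Hz.
Converting to MHz: f = 508.1 MHz ≈ 508 MHz.

508 MHz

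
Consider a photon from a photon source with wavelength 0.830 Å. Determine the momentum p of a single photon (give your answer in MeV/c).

0.0149 MeV/c

Use h = 6.62607015e-34 J·s, c = 2.99792458e8 m/s, 1 eV = 1.602176634e-19 J.
First convert: λ = 0.830 Å = 8.30e-11 m.
The photon relation is p = h/λ, giving p = 7.983e-24 kg·m/s.
Converting to MeV/c: p = 0.01494 MeV/c ≈ 0.0149 MeV/c.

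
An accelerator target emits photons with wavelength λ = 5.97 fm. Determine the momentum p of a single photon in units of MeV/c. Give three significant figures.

Use h = 6.62607015e-34 J·s, c = 2.99792458e8 m/s, 1 eV = 1.602176634e-19 J.
In SI units: λ = 5.97 fm = 5.97e-15 m.
The photon relation is p = h/λ, giving p = 1.110e-19 kg·m/s.
Converting to MeV/c: p = 207.7 MeV/c ≈ 208 MeV/c.

208 MeV/c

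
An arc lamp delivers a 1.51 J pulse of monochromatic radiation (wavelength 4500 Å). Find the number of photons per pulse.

3.42 × 10^18 photons

Per-photon energy: E = 4.414 × 10^-19 J (from wavelength = 4500 Å).
N = E_total / E_photon = 1.51 J / 4.414 × 10^-19 J = 3.42 × 10^18.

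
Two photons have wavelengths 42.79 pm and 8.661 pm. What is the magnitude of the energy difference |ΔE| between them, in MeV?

0.114 MeV

Using E = hc/λ: E₁ = 4.6423e-15 J, E₂ = 2.2936e-14 J.
|ΔE| = |4.6423e-15 − 2.2936e-14| = 1.83e-14 J = 0.114 MeV.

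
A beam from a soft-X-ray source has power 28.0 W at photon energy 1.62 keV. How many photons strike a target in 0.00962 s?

1.04·10^15 photons

Total energy: E_total = P·t = 28.0 × 0.00962 = 0.2694 J.
Per-photon energy: E = 2.596·10^-16 J.
N = E_total / E_photon = 1.04·10^15.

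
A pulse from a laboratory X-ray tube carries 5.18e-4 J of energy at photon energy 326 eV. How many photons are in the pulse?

Per-photon energy: E = 5.223e-17 J (from energy = 326 eV).
N = E_total / E_photon = 5.18e-4 J / 5.223e-17 J = 9.92e12.

9.92e12 photons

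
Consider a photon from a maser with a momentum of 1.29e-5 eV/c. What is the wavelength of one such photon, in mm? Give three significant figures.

96.1 mm

(h = 6.62607015e-34 J·s, c = 2.99792458e8 m/s, 1 eV = 1.602176634e-19 J.)
Convert to SI: p = 1.29e-5 eV/c = 6.8941e-33 kg·m/s.
Since λ = h/p for a photon, λ = 0.09611 m.
Converting to mm: λ = 96.11 mm ≈ 96.1 mm.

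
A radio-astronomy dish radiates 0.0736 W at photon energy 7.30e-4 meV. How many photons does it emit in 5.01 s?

3.15e24 photons

Total energy: E_total = P·t = 0.0736 × 5.01 = 0.3687 J.
Per-photon energy: E = 1.170e-25 J.
N = E_total / E_photon = 3.15e24.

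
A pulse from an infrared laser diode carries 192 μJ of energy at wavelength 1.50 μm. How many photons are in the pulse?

Per-photon energy: E = 1.324 × 10^-19 J (from wavelength = 1.50 μm).
N = E_total / E_photon = 1.92 × 10^-4 J / 1.324 × 10^-19 J = 1.45 × 10^15.

1.45 × 10^15 photons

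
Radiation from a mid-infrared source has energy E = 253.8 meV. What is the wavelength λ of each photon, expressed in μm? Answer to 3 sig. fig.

Use h = 6.62607015 × 10^-34 J·s, c = 2.99792458 × 10^8 m/s, 1 eV = 1.602176634 × 10^-19 J.
Convert to SI: E = 253.8 meV = 4.0663 × 10^-20 J.
Since λ = hc/E for a photon, λ = 4.885 × 10^-6 m.
Converting to μm: λ = 4.885 μm ≈ 4.89 μm.

4.89 μm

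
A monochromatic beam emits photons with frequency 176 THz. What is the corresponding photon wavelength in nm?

(c = 2.99792458 × 10^8 m/s.)
Convert to SI: f = 176 THz = 1.76 × 10^14 Hz.
Apply λ = c/f: λ = 1.703 × 10^-6 m.
Converting to nm: λ = 1703 nm ≈ 1700 nm.

1700 nm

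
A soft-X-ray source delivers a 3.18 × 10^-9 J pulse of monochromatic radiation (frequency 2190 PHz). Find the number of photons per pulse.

2.19 × 10^6 photons

Per-photon energy: E = 1.451 × 10^-15 J (from frequency = 2190 PHz).
N = E_total / E_photon = 3.18 × 10^-9 J / 1.451 × 10^-15 J = 2.19 × 10^6.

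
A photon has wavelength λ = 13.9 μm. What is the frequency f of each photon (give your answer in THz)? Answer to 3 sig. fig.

First convert: λ = 13.9 μm = 1.39 × 10^-5 m.
Apply f = c/λ: f = 2.157 × 10^13 Hz.
Converting to THz: f = 21.57 THz ≈ 21.6 THz.

21.6 THz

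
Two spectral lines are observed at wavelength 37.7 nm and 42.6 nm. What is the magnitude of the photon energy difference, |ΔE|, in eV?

3.78 eV

Using E = hc/λ: E₁ = 5.269e-18 J, E₂ = 4.663e-18 J.
|ΔE| = |5.269e-18 − 4.663e-18| = 6.06e-19 J = 3.78 eV.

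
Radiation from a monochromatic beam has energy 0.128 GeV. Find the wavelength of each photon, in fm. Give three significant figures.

9.69 fm

First convert: E = 0.128 GeV = 2.0508 × 10^-11 J.
For a photon λ = hc/E, so λ = 9.686 × 10^-15 m.
Converting to fm: λ = 9.686 fm ≈ 9.69 fm.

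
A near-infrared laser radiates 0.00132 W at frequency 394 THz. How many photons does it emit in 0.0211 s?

1.07e14 photons

Total energy: E_total = P·t = 0.00132 × 0.0211 = 2.785e-5 J.
Per-photon energy: E = 2.611e-19 J.
N = E_total / E_photon = 1.07e14.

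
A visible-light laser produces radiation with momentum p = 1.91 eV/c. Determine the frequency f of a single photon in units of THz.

Take h = 6.62607015e-34 J·s, c = 2.99792458e8 m/s, 1 eV = 1.602176634e-19 J.
First convert: p = 1.91 eV/c = 1.0208e-27 kg·m/s.
Since f = pc/h for a photon, f = 4.618e14 Hz.
Converting to THz: f = 461.8 THz ≈ 462 THz.

462 THz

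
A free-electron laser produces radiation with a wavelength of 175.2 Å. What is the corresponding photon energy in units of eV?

70.8 eV

(h = 6.62607015 × 10^-34 J·s, c = 2.99792458 × 10^8 m/s, 1 eV = 1.602176634 × 10^-19 J.)
First convert: λ = 175.2 Å = 1.752 × 10^-8 m.
The photon relation is E = hc/λ, giving E = 1.134 × 10^-17 J.
Converting to eV: E = 70.77 eV ≈ 70.8 eV.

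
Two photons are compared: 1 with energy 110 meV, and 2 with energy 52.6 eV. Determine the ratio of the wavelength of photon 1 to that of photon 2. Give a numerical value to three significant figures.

478

λ_1 = 1.127 × 10^-5 m (from energy = 110 meV, via λ = hc/E).
λ_2 = 2.357 × 10^-8 m (from energy = 52.6 eV, via λ = hc/E).
Ratio = 1.127 × 10^-5 / 2.357 × 10^-8 = 478.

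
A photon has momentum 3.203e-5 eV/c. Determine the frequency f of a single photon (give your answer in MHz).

First convert: p = 3.203e-5 eV/c = 1.7118e-32 kg·m/s.
Apply f = pc/h: f = 7.745e9 Hz.
Converting to MHz: f = 7745 MHz ≈ 7740 MHz.

7740 MHz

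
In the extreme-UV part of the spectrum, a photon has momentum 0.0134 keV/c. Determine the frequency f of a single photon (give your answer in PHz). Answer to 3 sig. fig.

First convert: p = 0.0134 keV/c = 7.1613 × 10^-27 kg·m/s.
Apply f = pc/h: f = 3.240 × 10^15 Hz.
Converting to PHz: f = 3.240 PHz ≈ 3.24 PHz.

3.24 PHz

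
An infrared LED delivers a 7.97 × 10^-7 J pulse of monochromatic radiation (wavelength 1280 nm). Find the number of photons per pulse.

Per-photon energy: E = 1.552 × 10^-19 J (from wavelength = 1280 nm).
N = E_total / E_photon = 7.97 × 10^-7 J / 1.552 × 10^-19 J = 5.14 × 10^12.

5.14 × 10^12 photons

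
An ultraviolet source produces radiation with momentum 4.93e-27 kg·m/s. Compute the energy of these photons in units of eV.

9.22 eV

The photon relation is E = pc, giving E = 1.478e-18 J.
Converting to eV: E = 9.225 eV ≈ 9.22 eV.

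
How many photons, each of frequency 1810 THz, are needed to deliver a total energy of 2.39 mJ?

Per-photon energy: E = 1.199e-18 J (from frequency = 1810 THz).
N = E_total / E_photon = 0.00239 J / 1.199e-18 J = 1.99e15.

1.99e15 photons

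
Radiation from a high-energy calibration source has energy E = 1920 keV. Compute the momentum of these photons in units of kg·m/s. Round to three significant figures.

First convert: E = 1920 keV = 3.0762 × 10^-13 J.
Since p = E/c for a photon, p = 1.026 × 10^-21 kg·m/s.
So p ≈ 1.03 × 10^-21 kg·m/s.

1.03 × 10^-21 kg·m/s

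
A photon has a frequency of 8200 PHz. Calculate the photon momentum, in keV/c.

33.9 keV/c

Use h = 6.62607015·10^-34 J·s, c = 2.99792458·10^8 m/s, 1 eV = 1.602176634·10^-19 J.
In SI units: f = 8200 PHz = 8.20·10^18 Hz.
For a photon p = hf/c, so p = 1.812·10^-23 kg·m/s.
Converting to keV/c: p = 33.91 keV/c ≈ 33.9 keV/c.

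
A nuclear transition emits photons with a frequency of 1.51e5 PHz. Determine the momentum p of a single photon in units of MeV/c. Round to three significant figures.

0.624 MeV/c

(h = 6.62607015e-34 J·s, c = 2.99792458e8 m/s, 1 eV = 1.602176634e-19 J.)
First convert: f = 1.51e5 PHz = 1.51e20 Hz.
The photon relation is p = hf/c, giving p = 3.337e-22 kg·m/s.
Converting to MeV/c: p = 0.6245 MeV/c ≈ 0.624 MeV/c.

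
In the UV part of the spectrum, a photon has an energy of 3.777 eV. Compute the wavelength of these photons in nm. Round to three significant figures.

328 nm

First convert: E = 3.777 eV = 6.0514e-19 J.
Since λ = hc/E for a photon, λ = 3.283e-7 m.
Converting to nm: λ = 328.3 nm ≈ 328 nm.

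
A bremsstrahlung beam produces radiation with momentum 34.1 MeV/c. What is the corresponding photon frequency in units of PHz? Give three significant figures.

8.25 × 10^6 PHz

Convert to SI: p = 34.1 MeV/c = 1.8224 × 10^-20 kg·m/s.
Apply f = pc/h: f = 8.245 × 10^21 Hz.
Converting to PHz: f = 8.245 × 10^6 PHz ≈ 8.25 × 10^6 PHz.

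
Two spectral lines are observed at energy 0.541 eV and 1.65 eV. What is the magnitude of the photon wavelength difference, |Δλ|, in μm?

1.54 μm

Using λ = hc/E: λ₁ = 2.292e-6 m, λ₂ = 7.514e-7 m.
|Δλ| = |2.292e-6 − 7.514e-7| = 1.54e-6 m = 1.54 μm.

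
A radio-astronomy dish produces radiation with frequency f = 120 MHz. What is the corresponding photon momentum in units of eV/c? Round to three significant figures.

In SI units: f = 120 MHz = 1.2 × 10^8 Hz.
The photon relation is p = hf/c, giving p = 2.652 × 10^-34 kg·m/s.
Converting to eV/c: p = 4.963 × 10^-7 eV/c ≈ 4.96 × 10^-7 eV/c.

4.96 × 10^-7 eV/c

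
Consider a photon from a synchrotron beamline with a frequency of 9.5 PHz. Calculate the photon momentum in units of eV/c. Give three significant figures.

Take h = 6.62607015e-34 J·s, c = 2.99792458e8 m/s, 1 eV = 1.602176634e-19 J.
First convert: f = 9.5 PHz = 9.5e15 Hz.
Apply p = hf/c: p = 2.100e-26 kg·m/s.
Converting to eV/c: p = 39.29 eV/c ≈ 39.3 eV/c.

39.3 eV/c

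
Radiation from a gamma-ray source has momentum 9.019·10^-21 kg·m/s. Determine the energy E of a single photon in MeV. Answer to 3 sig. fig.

16.9 MeV

Use c = 2.99792458·10^8 m/s, 1 eV = 1.602176634·10^-19 J.
Since E = pc for a photon, E = 2.704·10^-12 J.
Converting to MeV: E = 16.88 MeV ≈ 16.9 MeV.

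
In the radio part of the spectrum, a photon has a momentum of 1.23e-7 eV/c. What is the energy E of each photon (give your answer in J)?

1.97e-26 J

Convert to SI: p = 1.23e-7 eV/c = 6.5735e-35 kg·m/s.
The photon relation is E = pc, giving E = 1.971e-26 J.
So E ≈ 1.97e-26 J.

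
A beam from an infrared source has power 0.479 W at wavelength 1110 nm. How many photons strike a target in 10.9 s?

2.92·10^19 photons

Total energy: E_total = P·t = 0.479 × 10.9 = 5.221 J.
Per-photon energy: E = 1.790·10^-19 J.
N = E_total / E_photon = 2.92·10^19.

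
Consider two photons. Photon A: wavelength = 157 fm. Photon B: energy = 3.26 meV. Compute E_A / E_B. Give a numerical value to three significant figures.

2.42e9

E_A = 1.265e-12 J (from wavelength = 157 fm, via E = hc/λ).
E_B = 5.223e-22 J (from energy = 3.26 meV, via E given directly).
Ratio = 1.265e-12 / 5.223e-22 = 2.42e9.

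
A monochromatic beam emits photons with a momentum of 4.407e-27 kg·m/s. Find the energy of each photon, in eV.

8.25 eV

For a photon E = pc, so E = 1.321e-18 J.
Converting to eV: E = 8.246 eV ≈ 8.25 eV.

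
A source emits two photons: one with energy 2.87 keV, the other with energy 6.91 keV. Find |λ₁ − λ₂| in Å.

Using λ = hc/E: λ₁ = 4.320e-10 m, λ₂ = 1.794e-10 m.
|Δλ| = |4.320e-10 − 1.794e-10| = 2.53e-10 m = 2.53 Å.

2.53 Å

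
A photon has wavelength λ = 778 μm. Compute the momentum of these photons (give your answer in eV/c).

1.59e-3 eV/c

Convert to SI: λ = 778 μm = 7.78e-4 m.
Apply p = h/λ: p = 8.517e-31 kg·m/s.
Converting to eV/c: p = 0.001594 eV/c ≈ 1.59e-3 eV/c.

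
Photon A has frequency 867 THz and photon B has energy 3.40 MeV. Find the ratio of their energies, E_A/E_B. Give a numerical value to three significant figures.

E_A = 5.745e-19 J (from frequency = 867 THz, via E = hf).
E_B = 5.447e-13 J (from energy = 3.40 MeV, via E given directly).
Ratio = 5.745e-19 / 5.447e-13 = 1.05e-6.

1.05e-6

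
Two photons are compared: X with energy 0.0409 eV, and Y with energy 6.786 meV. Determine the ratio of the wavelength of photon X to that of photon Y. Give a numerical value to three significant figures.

0.166

λ_X = 3.031 × 10^-5 m (from energy = 0.0409 eV, via λ = hc/E).
λ_Y = 1.827 × 10^-4 m (from energy = 6.786 meV, via λ = hc/E).
Ratio = 3.031 × 10^-5 / 1.827 × 10^-4 = 0.166.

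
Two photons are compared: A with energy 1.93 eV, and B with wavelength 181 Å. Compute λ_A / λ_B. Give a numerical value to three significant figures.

λ_A = 6.424 × 10^-7 m (from energy = 1.93 eV, via λ = hc/E).
λ_B = 1.810 × 10^-8 m (from wavelength = 181 Å, via λ given directly).
Ratio = 6.424 × 10^-7 / 1.810 × 10^-8 = 35.5.

35.5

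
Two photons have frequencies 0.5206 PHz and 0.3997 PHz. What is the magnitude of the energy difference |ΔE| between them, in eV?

0.500 eV

Using E = hf: E₁ = 3.4495 × 10^-19 J, E₂ = 2.6484 × 10^-19 J.
|ΔE| = |3.4495 × 10^-19 − 2.6484 × 10^-19| = 8.01 × 10^-20 J = 0.500 eV.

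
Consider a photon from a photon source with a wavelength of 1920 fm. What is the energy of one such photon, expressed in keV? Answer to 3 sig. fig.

(h = 6.62607015 × 10^-34 J·s, c = 2.99792458 × 10^8 m/s, 1 eV = 1.602176634 × 10^-19 J.)
Convert to SI: λ = 1920 fm = 1.92 × 10^-12 m.
Apply E = hc/λ: E = 1.035 × 10^-13 J.
Converting to keV: E = 645.8 keV ≈ 646 keV.

646 keV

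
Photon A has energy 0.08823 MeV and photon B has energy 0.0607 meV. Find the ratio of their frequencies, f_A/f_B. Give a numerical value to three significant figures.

f_A = 2.133 × 10^19 Hz (from energy = 0.08823 MeV, via f = E/h).
f_B = 1.468 × 10^10 Hz (from energy = 0.0607 meV, via f = E/h).
Ratio = 2.133 × 10^19 / 1.468 × 10^10 = 1.45 × 10^9.

1.45 × 10^9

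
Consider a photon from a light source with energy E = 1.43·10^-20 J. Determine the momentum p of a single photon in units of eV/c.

0.0893 eV/c

Use c = 2.99792458·10^8 m/s, 1 eV = 1.602176634·10^-19 J.
For a photon p = E/c, so p = 4.770·10^-29 kg·m/s.
Converting to eV/c: p = 0.08925 eV/c ≈ 0.0893 eV/c.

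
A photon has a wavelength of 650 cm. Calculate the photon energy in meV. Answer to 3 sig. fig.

1.91e-4 meV

In SI units: λ = 650 cm = 6.5 m.
Since E = hc/λ for a photon, E = 3.056e-26 J.
Converting to meV: E = 1.907e-4 meV ≈ 1.91e-4 meV.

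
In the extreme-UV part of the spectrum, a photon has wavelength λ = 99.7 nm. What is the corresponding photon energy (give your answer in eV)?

12.4 eV

In SI units: λ = 99.7 nm = 9.97·10^-8 m.
The photon relation is E = hc/λ, giving E = 1.992·10^-18 J.
Converting to eV: E = 12.44 eV ≈ 12.4 eV.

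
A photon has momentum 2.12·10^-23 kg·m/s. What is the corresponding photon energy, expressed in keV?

39.7 keV

Use c = 2.99792458·10^8 m/s, 1 eV = 1.602176634·10^-19 J.
For a photon E = pc, so E = 6.356·10^-15 J.
Converting to keV: E = 39.67 keV ≈ 39.7 keV.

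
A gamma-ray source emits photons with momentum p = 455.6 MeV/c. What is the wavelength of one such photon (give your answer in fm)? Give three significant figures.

2.72 fm

First convert: p = 455.6 MeV/c = 2.4349 × 10^-19 kg·m/s.
For a photon λ = h/p, so λ = 2.721 × 10^-15 m.
Converting to fm: λ = 2.721 fm ≈ 2.72 fm.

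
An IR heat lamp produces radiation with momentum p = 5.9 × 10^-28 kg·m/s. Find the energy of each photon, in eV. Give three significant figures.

1.10 eV

For a photon E = pc, so E = 1.769 × 10^-19 J.
Converting to eV: E = 1.104 eV ≈ 1.10 eV.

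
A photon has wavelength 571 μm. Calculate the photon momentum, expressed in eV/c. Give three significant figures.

2.17e-3 eV/c

(h = 6.62607015e-34 J·s, c = 2.99792458e8 m/s, 1 eV = 1.602176634e-19 J.)
In SI units: λ = 571 μm = 5.71e-4 m.
For a photon p = h/λ, so p = 1.160e-30 kg·m/s.
Converting to eV/c: p = 0.002171 eV/c ≈ 2.17e-3 eV/c.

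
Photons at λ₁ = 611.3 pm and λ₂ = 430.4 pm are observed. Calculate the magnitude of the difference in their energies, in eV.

852 eV

Using E = hc/λ: E₁ = 3.2495e-16 J, E₂ = 4.6153e-16 J.
|ΔE| = |3.2495e-16 − 4.6153e-16| = 1.37e-16 J = 852 eV.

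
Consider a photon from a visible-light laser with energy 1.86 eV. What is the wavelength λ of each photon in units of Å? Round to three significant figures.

6670 Å

(h = 6.62607015e-34 J·s, c = 2.99792458e8 m/s, 1 eV = 1.602176634e-19 J.)
In SI units: E = 1.86 eV = 2.9800e-19 J.
Apply λ = hc/E: λ = 6.666e-7 m.
Converting to Å: λ = 6666 Å ≈ 6670 Å.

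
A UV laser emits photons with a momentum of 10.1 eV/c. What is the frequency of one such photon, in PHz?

2.44 PHz

(h = 6.62607015e-34 J·s, c = 2.99792458e8 m/s, 1 eV = 1.602176634e-19 J.)
Convert to SI: p = 10.1 eV/c = 5.3977e-27 kg·m/s.
The photon relation is f = pc/h, giving f = 2.442e15 Hz.
Converting to PHz: f = 2.442 PHz ≈ 2.44 PHz.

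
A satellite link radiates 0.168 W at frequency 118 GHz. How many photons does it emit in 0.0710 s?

Total energy: E_total = P·t = 0.168 × 0.0710 = 0.01193 J.
Per-photon energy: E = 7.819 × 10^-23 J.
N = E_total / E_photon = 1.53 × 10^20.

1.53 × 10^20 photons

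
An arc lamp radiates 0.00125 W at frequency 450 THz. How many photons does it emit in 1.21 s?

5.07 × 10^15 photons

Total energy: E_total = P·t = 0.00125 × 1.21 = 0.001512 J.
Per-photon energy: E = 2.982 × 10^-19 J.
N = E_total / E_photon = 5.07 × 10^15.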